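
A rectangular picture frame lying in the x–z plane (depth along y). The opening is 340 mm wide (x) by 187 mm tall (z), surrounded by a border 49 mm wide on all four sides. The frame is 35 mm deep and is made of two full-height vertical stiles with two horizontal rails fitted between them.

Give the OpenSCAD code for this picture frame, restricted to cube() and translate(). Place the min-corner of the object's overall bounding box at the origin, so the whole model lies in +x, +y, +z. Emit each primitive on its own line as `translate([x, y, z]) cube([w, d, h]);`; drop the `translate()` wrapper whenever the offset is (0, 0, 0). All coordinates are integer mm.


cube([49, 35, 285]);
translate([389, 0, 0]) cube([49, 35, 285]);
translate([49, 0, 0]) cube([340, 35, 49]);
translate([49, 0, 236]) cube([340, 35, 49]);


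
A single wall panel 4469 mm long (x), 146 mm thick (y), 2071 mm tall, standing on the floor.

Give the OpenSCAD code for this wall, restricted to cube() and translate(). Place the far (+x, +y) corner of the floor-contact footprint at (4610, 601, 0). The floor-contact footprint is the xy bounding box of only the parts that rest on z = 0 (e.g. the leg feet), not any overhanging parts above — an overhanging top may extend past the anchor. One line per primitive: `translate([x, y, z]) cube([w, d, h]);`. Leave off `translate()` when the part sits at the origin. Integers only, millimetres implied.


translate([141, 455, 0]) cube([4469, 146, 2071]);


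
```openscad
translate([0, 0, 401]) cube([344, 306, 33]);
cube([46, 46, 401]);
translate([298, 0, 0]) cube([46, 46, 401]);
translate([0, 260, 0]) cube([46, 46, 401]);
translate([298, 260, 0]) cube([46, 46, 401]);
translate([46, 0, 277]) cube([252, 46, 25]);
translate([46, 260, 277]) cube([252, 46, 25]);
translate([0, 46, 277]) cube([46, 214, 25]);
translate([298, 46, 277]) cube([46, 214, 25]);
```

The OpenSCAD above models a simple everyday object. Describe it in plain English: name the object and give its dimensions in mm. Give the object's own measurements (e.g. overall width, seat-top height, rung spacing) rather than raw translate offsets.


A four-legged stool. The seat is a 344×306×33 mm slab whose top surface is at z = 434 mm; four square legs, each 46×46 mm in cross-section, run from the floor (z = 0) to the underside of the seat, each flush with a corner of the seat. Four stretchers, 46 mm wide and 25 mm tall, connect adjacent legs with their undersides at z = 277 mm, each running between the inner faces of the legs it joins and aligned with the legs' outer faces on the other axis.


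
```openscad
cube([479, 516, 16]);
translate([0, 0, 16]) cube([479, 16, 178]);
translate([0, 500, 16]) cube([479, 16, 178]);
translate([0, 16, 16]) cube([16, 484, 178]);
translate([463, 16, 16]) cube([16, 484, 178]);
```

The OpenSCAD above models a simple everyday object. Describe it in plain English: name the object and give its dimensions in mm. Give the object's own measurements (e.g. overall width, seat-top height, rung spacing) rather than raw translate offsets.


An open-topped rectangular box: outside dimensions 479×516×194 mm, with a uniform wall and base thickness of 16 mm. The base is a full 479×516 slab on the floor; four walls sit on top of the base. The front and back walls (the −y and +y sides) span the full width; the two side walls fit between them.


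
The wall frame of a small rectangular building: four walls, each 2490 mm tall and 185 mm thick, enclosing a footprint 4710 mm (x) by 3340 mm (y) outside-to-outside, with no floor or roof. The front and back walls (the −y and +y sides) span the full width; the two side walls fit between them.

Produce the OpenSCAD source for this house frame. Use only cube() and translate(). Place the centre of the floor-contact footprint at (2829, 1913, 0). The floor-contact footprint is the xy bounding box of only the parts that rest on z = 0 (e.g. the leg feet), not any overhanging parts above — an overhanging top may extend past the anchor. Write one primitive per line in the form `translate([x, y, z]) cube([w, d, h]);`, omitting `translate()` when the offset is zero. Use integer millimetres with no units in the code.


translate([474, 243, 0]) cube([4710, 185, 2490]);
translate([474, 3398, 0]) cube([4710, 185, 2490]);
translate([474, 428, 0]) cube([185, 2970, 2490]);
translate([4999, 428, 0]) cube([185, 2970, 2490]);


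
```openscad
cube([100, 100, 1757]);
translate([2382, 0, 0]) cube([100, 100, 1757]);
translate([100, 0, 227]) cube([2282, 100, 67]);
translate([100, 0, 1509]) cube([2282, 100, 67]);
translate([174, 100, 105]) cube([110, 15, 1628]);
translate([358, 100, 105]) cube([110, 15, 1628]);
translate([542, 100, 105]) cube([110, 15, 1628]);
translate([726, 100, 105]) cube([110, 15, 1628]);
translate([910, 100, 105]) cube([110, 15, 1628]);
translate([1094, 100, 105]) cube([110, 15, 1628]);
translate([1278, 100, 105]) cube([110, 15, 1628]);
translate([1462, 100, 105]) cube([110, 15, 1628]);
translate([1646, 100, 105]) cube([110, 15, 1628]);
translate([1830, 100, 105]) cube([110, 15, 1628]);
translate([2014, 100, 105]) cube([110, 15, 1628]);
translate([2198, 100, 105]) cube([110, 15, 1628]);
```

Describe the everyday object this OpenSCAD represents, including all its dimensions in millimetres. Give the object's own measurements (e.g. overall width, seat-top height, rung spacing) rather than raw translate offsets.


A fence section. Two 100×100 mm posts, 1757 mm tall, stand on the floor with a clear span of 2282 mm between their inner faces. Two horizontal rails of 100×67 mm section span the gap between the posts with their undersides at z = 227 mm and z = 1509 mm, flush with the posts' −y face. 12 pickets, each 110 mm wide, 15 mm thick and 1628 mm tall, are fixed to the +y face of the rails with their bottoms at z = 105 mm, spaced across the span with a 74 mm gap after the −x post and between neighbouring pickets and before the +x post.


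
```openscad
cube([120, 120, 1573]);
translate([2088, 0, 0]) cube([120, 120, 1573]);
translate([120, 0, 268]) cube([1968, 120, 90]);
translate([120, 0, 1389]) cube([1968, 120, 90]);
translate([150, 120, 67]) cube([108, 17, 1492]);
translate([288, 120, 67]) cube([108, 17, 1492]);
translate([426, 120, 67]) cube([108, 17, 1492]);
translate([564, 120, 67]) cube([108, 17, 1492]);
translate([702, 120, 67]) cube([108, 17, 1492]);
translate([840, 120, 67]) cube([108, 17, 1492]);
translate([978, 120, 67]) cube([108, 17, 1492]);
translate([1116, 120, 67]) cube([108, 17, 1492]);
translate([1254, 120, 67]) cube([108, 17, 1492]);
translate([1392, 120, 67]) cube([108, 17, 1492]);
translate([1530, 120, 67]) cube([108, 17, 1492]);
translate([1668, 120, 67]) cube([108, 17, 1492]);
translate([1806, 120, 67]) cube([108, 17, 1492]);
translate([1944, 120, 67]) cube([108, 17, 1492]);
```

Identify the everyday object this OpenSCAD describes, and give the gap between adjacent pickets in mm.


A fence section. The picket gap is 30 mm.

Two posts, two rails, 14 pickets — a fence section. Span 1968 mm holds 14 pickets of 108 mm with 15 equal gaps: ⌊(1968 − 14·108) / 15⌋ = 30 mm.


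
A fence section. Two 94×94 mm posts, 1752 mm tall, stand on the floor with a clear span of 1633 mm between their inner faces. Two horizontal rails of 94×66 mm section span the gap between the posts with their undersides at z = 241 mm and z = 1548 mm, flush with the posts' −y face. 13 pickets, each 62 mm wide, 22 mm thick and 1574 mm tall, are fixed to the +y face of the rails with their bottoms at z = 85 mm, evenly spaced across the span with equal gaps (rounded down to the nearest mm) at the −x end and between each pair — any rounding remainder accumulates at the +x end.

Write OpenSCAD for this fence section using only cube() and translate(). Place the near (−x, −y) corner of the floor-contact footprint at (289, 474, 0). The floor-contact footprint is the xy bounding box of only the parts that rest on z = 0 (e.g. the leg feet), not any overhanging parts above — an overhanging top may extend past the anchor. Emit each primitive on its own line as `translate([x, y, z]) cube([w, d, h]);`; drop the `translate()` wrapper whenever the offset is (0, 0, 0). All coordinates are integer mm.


translate([289, 474, 0]) cube([94, 94, 1752]);
translate([2016, 474, 0]) cube([94, 94, 1752]);
translate([383, 474, 241]) cube([1633, 94, 66]);
translate([383, 474, 1548]) cube([1633, 94, 66]);
translate([442, 568, 85]) cube([62, 22, 1574]);
translate([563, 568, 85]) cube([62, 22, 1574]);
translate([684, 568, 85]) cube([62, 22, 1574]);
translate([805, 568, 85]) cube([62, 22, 1574]);
translate([926, 568, 85]) cube([62, 22, 1574]);
translate([1047, 568, 85]) cube([62, 22, 1574]);
translate([1168, 568, 85]) cube([62, 22, 1574]);
translate([1289, 568, 85]) cube([62, 22, 1574]);
translate([1410, 568, 85]) cube([62, 22, 1574]);
translate([1531, 568, 85]) cube([62, 22, 1574]);
translate([1652, 568, 85]) cube([62, 22, 1574]);
translate([1773, 568, 85]) cube([62, 22, 1574]);
translate([1894, 568, 85]) cube([62, 22, 1574]);


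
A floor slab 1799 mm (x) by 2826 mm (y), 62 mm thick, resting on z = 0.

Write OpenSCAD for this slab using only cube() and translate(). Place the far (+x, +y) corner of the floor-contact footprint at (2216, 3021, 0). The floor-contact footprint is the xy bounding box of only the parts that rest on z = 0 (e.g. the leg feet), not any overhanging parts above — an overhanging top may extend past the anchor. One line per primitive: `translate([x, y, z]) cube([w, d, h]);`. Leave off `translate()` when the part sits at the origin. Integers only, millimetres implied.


translate([417, 195, 0]) cube([1799, 2826, 62]);


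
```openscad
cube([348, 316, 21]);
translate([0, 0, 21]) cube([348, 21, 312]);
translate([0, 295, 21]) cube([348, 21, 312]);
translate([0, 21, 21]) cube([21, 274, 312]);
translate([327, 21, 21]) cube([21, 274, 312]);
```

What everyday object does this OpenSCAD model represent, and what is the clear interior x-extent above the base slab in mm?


An open box. The internal width is 306 mm.

A 348×316 base slab with four walls standing on it — an open box. The base is 348 mm wide and the walls are 21 mm thick, so the internal width is 348 − 2 × 21 = 306 mm.


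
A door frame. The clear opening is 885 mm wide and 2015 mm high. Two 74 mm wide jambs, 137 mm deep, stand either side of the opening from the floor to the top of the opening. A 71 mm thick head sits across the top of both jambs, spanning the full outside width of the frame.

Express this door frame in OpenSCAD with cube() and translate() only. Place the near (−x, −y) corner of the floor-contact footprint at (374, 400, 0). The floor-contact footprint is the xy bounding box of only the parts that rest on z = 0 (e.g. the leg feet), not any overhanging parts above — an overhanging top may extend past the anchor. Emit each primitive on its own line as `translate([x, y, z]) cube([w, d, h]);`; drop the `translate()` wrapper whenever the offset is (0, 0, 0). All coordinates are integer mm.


translate([374, 400, 0]) cube([74, 137, 2015]);
translate([1333, 400, 0]) cube([74, 137, 2015]);
translate([374, 400, 2015]) cube([1033, 137, 71]);


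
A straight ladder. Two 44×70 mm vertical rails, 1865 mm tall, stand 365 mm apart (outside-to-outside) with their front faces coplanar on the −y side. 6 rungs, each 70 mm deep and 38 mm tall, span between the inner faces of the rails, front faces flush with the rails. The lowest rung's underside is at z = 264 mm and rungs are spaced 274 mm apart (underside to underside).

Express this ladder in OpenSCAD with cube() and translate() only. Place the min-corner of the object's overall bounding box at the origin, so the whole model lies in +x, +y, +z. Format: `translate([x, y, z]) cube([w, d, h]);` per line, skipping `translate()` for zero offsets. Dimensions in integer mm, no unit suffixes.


cube([44, 70, 1865]);
translate([321, 0, 0]) cube([44, 70, 1865]);
translate([44, 0, 264]) cube([277, 70, 38]);
translate([44, 0, 538]) cube([277, 70, 38]);
translate([44, 0, 812]) cube([277, 70, 38]);
translate([44, 0, 1086]) cube([277, 70, 38]);
translate([44, 0, 1360]) cube([277, 70, 38]);
translate([44, 0, 1634]) cube([277, 70, 38]);


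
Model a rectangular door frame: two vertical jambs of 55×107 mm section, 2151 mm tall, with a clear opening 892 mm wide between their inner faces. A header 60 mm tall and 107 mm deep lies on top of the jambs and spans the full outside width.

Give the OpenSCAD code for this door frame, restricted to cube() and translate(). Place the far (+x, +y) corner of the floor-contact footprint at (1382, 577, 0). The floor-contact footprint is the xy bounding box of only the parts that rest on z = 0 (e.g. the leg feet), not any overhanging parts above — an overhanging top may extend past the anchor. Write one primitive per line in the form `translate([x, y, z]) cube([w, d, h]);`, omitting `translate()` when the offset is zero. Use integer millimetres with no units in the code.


translate([380, 470, 0]) cube([55, 107, 2151]);
translate([1327, 470, 0]) cube([55, 107, 2151]);
translate([380, 470, 2151]) cube([1002, 107, 60]);


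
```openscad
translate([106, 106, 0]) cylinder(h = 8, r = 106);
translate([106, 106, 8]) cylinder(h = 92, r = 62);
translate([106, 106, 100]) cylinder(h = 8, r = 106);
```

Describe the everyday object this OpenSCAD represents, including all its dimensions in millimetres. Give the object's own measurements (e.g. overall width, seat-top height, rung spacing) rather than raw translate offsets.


A spool: two coaxial disc flanges of radius 106 mm and thickness 8 mm, joined by a core cylinder of radius 62 mm and height 92 mm. The lower flange rests on z = 0 and the three cylinders share a vertical axis.


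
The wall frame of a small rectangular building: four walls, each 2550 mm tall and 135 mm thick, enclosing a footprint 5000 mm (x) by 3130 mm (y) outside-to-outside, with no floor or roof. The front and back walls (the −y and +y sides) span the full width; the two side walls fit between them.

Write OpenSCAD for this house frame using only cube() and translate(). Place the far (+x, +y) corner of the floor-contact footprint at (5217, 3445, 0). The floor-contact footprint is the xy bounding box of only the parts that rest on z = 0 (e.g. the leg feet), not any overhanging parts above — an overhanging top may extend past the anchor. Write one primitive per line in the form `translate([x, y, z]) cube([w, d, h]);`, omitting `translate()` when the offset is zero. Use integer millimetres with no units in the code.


translate([217, 315, 0]) cube([5000, 135, 2550]);
translate([217, 3310, 0]) cube([5000, 135, 2550]);
translate([217, 450, 0]) cube([135, 2860, 2550]);
translate([5082, 450, 0]) cube([135, 2860, 2550]);


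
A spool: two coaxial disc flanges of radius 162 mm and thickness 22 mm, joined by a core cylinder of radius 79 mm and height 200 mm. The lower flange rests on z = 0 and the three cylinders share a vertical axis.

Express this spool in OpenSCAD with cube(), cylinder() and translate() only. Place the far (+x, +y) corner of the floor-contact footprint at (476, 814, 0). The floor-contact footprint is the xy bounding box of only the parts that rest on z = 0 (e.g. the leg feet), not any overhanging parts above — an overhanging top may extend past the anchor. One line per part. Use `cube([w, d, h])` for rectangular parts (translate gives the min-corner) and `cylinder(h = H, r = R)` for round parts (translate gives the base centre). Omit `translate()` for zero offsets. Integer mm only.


translate([314, 652, 0]) cylinder(h = 22, r = 162);
translate([314, 652, 22]) cylinder(h = 200, r = 79);
translate([314, 652, 222]) cylinder(h = 22, r = 162);


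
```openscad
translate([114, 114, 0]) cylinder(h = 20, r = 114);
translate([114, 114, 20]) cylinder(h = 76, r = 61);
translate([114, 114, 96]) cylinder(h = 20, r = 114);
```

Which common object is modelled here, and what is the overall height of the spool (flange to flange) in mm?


A spool. The overall height is 116 mm.

Three coaxial cylinders, large–small–large — a spool. Two 20 mm flanges and a 76 mm core give 20 + 76 + 20 = 116 mm.


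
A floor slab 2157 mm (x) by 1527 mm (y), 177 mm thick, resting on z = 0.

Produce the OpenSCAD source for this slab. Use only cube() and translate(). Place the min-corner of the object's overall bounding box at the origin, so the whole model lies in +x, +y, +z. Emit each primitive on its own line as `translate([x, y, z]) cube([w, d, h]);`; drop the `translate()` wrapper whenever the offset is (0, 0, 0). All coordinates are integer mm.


cube([2157, 1527, 177]);


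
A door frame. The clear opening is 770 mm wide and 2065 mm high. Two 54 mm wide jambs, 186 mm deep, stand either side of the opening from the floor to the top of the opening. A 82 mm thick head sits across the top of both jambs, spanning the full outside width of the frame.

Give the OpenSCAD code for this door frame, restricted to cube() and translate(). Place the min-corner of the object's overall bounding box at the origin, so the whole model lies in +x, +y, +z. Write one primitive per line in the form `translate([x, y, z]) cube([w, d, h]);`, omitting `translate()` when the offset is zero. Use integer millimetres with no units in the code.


cube([54, 186, 2065]);
translate([824, 0, 0]) cube([54, 186, 2065]);
translate([0, 0, 2065]) cube([878, 186, 82]);


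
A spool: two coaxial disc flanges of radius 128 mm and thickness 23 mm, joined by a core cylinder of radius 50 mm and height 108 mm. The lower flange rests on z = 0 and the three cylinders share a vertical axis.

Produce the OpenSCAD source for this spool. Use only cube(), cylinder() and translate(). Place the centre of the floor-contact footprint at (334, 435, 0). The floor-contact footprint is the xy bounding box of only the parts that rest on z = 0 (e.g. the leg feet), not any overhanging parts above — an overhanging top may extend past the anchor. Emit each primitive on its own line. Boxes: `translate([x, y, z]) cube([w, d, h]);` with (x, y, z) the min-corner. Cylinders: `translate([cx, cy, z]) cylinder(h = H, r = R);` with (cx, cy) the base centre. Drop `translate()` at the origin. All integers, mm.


translate([334, 435, 0]) cylinder(h = 23, r = 128);
translate([334, 435, 23]) cylinder(h = 108, r = 50);
translate([334, 435, 131]) cylinder(h = 23, r = 128);


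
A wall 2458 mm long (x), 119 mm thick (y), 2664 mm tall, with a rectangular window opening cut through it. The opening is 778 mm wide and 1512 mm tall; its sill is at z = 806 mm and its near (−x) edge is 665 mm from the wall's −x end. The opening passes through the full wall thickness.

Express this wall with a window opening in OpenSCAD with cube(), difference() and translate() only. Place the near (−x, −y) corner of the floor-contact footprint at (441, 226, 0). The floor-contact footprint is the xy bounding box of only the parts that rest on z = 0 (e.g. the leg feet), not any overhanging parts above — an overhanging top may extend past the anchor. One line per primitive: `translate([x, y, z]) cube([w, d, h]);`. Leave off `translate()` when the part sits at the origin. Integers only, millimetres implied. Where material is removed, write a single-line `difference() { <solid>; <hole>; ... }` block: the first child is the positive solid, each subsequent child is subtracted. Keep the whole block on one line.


difference() { translate([441, 226, 0]) cube([2458, 119, 2664]); translate([1106, 226, 806]) cube([778, 119, 1512]); }


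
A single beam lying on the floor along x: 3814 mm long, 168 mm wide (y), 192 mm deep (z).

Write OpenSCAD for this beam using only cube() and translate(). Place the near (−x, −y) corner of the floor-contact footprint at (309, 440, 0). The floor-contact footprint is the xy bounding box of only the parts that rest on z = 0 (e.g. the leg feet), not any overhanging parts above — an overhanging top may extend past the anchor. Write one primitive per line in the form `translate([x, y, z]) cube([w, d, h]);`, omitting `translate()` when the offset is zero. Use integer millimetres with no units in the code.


translate([309, 440, 0]) cube([3814, 168, 192]);


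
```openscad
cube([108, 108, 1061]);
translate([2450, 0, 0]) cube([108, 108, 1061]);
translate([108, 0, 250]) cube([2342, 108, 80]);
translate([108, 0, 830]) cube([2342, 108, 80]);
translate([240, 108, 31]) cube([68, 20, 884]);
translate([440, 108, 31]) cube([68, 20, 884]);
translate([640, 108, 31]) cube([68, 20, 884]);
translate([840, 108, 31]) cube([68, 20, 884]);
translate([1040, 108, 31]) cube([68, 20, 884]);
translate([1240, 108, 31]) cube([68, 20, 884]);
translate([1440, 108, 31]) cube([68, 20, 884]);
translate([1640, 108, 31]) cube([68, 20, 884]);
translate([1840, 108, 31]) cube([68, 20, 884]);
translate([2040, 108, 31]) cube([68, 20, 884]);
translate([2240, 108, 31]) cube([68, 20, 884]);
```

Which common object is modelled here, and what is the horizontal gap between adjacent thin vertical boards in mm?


A fence section. The picket gap is 132 mm.

Two posts, two rails, 11 pickets — a fence section. Span 2342 mm holds 11 pickets of 68 mm with 12 equal gaps: ⌊(2342 − 11·68) / 12⌋ = 132 mm.


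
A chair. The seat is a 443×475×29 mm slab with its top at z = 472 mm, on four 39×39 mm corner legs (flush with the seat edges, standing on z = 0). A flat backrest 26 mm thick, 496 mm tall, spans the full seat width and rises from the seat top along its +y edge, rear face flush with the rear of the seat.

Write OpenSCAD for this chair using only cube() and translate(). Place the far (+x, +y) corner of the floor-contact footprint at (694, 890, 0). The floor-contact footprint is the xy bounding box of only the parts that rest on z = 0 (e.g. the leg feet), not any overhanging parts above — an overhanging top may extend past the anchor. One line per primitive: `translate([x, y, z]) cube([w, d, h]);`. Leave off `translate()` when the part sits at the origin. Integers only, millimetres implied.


// leg_h = 472 - 29 = 443
translate([251, 415, 443]) cube([443, 475, 29]);
translate([251, 415, 0]) cube([39, 39, 443]);
translate([655, 415, 0]) cube([39, 39, 443]);
translate([251, 851, 0]) cube([39, 39, 443]);
translate([655, 851, 0]) cube([39, 39, 443]);
translate([251, 864, 472]) cube([443, 26, 496]);


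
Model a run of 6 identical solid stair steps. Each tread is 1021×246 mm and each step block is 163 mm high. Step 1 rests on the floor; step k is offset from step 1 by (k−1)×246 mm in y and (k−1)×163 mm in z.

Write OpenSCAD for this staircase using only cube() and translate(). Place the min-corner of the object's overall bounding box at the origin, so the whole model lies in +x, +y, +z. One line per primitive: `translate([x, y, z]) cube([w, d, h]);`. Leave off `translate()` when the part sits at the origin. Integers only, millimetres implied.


cube([1021, 246, 163]);
translate([0, 246, 163]) cube([1021, 246, 163]);
translate([0, 492, 326]) cube([1021, 246, 163]);
translate([0, 738, 489]) cube([1021, 246, 163]);
translate([0, 984, 652]) cube([1021, 246, 163]);
translate([0, 1230, 815]) cube([1021, 246, 163]);


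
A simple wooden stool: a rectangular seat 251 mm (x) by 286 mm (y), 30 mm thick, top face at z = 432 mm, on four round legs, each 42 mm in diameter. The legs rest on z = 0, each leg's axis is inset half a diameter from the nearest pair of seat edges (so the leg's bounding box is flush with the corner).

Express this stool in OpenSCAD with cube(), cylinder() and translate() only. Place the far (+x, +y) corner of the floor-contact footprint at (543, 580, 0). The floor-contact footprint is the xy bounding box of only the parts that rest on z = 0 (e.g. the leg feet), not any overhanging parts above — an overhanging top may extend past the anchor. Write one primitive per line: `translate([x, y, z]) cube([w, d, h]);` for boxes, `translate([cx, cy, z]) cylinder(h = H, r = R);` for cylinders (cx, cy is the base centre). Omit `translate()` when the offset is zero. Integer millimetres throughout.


translate([292, 294, 402]) cube([251, 286, 30]);
translate([313, 315, 0]) cylinder(h = 402, r = 21);
translate([522, 315, 0]) cylinder(h = 402, r = 21);
translate([313, 559, 0]) cylinder(h = 402, r = 21);
translate([522, 559, 0]) cylinder(h = 402, r = 21);


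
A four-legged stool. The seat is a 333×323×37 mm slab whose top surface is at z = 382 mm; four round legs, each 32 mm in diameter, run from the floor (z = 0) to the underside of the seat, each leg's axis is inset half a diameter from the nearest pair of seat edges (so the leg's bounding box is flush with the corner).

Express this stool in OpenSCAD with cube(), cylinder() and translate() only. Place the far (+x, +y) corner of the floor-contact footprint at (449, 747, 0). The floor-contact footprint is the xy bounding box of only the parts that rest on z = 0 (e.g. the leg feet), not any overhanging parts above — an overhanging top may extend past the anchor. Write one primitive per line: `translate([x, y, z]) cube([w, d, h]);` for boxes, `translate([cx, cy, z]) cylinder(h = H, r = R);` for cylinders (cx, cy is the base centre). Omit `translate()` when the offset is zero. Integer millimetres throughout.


// leg_h = 382 - 37 = 345
translate([116, 424, 345]) cube([333, 323, 37]);
translate([132, 440, 0]) cylinder(h = 345, r = 16);
translate([433, 440, 0]) cylinder(h = 345, r = 16);
translate([132, 731, 0]) cylinder(h = 345, r = 16);
translate([433, 731, 0]) cylinder(h = 345, r = 16);


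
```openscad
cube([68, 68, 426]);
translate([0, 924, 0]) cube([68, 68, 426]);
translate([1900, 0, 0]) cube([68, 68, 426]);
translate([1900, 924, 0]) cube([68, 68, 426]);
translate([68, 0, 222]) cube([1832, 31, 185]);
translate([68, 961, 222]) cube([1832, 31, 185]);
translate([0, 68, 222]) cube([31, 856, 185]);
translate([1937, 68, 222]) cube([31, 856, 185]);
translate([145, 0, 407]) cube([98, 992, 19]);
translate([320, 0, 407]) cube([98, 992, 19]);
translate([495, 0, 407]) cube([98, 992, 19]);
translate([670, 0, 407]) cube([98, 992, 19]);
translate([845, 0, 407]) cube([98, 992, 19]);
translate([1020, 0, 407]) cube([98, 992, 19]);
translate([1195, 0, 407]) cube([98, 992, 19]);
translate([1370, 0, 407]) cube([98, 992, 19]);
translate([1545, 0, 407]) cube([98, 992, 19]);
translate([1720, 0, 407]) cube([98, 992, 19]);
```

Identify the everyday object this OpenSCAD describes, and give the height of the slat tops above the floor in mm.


A bed frame. The slat-top height is 426 mm.

Four posts, four rails, and a row of slats — a bed frame. Slats sit on the rails at z = 222 + 185 = 407; with slat thickness 19, the top is 426 mm.


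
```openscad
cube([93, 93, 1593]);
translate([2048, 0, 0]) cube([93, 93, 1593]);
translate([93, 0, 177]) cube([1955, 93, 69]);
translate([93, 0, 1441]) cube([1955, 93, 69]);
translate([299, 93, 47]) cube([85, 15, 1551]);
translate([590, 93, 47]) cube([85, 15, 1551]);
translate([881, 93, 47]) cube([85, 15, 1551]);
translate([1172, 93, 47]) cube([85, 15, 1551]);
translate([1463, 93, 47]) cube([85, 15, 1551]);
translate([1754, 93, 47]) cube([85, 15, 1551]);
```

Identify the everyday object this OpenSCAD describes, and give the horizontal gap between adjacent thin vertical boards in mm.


A fence section. The picket gap is 206 mm.

Two posts, two rails, 6 pickets — a fence section. Span 1955 mm holds 6 pickets of 85 mm with 7 equal gaps: ⌊(1955 − 6·85) / 7⌋ = 206 mm.


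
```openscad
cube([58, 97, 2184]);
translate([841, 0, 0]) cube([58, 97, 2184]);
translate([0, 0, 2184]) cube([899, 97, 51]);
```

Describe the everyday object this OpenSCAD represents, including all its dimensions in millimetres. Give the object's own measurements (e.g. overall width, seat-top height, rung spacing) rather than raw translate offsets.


A door frame. The clear opening is 783 mm wide and 2184 mm high. Two 58 mm wide jambs, 97 mm deep, stand either side of the opening from the floor to the top of the opening. A 51 mm thick head sits across the top of both jambs, spanning the full outside width of the frame.


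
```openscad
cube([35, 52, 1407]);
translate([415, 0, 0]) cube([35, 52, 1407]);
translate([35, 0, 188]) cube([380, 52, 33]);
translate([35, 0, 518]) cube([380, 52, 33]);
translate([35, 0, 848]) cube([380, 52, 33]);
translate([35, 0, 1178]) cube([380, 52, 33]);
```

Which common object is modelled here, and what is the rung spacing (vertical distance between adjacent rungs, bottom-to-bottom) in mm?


A ladder. The rung spacing is 330 mm.

Two tall 35×52 posts with 4 short bars between them — a ladder. Adjacent rungs sit at z = 188 and z = 518, so the spacing is 518 − 188 = 330 mm.


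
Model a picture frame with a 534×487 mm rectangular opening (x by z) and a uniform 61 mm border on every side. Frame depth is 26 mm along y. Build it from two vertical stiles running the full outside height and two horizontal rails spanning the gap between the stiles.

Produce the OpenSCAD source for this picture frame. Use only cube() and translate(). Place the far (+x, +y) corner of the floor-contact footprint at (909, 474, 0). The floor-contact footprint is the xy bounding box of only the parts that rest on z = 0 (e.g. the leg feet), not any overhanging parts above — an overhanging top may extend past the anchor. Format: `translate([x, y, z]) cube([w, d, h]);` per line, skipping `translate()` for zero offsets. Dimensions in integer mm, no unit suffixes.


translate([253, 448, 0]) cube([61, 26, 609]);
translate([848, 448, 0]) cube([61, 26, 609]);
translate([314, 448, 0]) cube([534, 26, 61]);
translate([314, 448, 548]) cube([534, 26, 61]);


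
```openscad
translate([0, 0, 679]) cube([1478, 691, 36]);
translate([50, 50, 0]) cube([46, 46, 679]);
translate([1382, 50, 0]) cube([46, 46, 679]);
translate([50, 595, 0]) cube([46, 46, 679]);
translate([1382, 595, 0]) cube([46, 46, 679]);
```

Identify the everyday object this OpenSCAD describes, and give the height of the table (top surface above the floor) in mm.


A table. The table height is 715 mm.

A 1478×691×36 slab sits at z = 679 on four 46 mm square posts — a table. The top surface is at 679 + 36 = 715 mm.


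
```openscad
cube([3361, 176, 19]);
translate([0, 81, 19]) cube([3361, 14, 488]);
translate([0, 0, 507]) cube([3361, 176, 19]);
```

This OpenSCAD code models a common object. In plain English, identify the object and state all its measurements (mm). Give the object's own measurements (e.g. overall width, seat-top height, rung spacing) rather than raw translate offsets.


An I-beam lying along x, 3361 mm long. Overall section height 526 mm. Two flanges 176 mm wide (y) and 19 mm thick, one on the floor and one at the top; a web 14 mm thick runs between them, centred on the flange width.


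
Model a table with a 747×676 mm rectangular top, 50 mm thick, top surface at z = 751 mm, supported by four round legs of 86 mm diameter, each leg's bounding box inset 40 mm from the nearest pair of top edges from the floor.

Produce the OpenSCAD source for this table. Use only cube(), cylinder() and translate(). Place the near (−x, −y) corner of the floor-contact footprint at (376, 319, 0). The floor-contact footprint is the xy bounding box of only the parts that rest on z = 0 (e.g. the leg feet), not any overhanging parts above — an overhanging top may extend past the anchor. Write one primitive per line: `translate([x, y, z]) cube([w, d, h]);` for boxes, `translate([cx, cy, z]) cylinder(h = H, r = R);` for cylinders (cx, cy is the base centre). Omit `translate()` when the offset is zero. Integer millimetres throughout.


// leg_h = 751 - 50 = 701
translate([336, 279, 701]) cube([747, 676, 50]);
translate([419, 362, 0]) cylinder(h = 701, r = 43);
translate([1000, 362, 0]) cylinder(h = 701, r = 43);
translate([419, 872, 0]) cylinder(h = 701, r = 43);
translate([1000, 872, 0]) cylinder(h = 701, r = 43);


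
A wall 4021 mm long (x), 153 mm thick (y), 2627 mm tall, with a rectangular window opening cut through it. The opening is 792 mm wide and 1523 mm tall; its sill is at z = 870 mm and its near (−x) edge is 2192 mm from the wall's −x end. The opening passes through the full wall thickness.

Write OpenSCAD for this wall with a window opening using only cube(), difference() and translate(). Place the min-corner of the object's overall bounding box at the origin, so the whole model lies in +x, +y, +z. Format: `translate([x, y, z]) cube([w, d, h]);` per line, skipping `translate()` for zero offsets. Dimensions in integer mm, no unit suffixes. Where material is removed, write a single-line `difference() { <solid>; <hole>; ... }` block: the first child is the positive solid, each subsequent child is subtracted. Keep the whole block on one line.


difference() { cube([4021, 153, 2627]); translate([2192, 0, 870]) cube([792, 153, 1523]); }


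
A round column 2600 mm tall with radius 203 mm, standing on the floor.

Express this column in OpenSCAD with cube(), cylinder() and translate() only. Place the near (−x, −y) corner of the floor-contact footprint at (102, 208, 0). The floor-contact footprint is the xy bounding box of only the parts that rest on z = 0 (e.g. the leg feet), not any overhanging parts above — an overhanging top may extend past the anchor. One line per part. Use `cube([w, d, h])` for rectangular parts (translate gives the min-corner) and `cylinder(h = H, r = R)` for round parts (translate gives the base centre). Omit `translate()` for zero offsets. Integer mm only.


translate([305, 411, 0]) cylinder(h = 2600, r = 203);


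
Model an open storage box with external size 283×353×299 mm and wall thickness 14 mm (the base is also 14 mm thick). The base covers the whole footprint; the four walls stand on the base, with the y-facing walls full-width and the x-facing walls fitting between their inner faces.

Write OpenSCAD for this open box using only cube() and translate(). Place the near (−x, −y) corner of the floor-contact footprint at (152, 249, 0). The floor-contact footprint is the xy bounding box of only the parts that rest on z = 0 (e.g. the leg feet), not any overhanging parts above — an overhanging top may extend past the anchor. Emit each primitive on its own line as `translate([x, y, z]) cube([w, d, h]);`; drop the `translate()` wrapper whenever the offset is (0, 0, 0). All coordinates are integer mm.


translate([152, 249, 0]) cube([283, 353, 14]);
translate([152, 249, 14]) cube([283, 14, 285]);
translate([152, 588, 14]) cube([283, 14, 285]);
translate([152, 263, 14]) cube([14, 325, 285]);
translate([421, 263, 14]) cube([14, 325, 285]);


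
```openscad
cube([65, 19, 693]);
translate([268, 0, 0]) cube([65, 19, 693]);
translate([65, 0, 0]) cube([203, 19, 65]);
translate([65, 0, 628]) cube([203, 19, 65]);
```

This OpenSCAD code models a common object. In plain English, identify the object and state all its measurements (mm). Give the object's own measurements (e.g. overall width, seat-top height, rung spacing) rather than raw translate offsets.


A rectangular picture frame lying in the x–z plane (depth along y). The opening is 203 mm wide (x) by 563 mm tall (z), surrounded by a border 65 mm wide on all four sides. The frame is 19 mm deep and is made of two full-height vertical stiles with two horizontal rails fitted between them.


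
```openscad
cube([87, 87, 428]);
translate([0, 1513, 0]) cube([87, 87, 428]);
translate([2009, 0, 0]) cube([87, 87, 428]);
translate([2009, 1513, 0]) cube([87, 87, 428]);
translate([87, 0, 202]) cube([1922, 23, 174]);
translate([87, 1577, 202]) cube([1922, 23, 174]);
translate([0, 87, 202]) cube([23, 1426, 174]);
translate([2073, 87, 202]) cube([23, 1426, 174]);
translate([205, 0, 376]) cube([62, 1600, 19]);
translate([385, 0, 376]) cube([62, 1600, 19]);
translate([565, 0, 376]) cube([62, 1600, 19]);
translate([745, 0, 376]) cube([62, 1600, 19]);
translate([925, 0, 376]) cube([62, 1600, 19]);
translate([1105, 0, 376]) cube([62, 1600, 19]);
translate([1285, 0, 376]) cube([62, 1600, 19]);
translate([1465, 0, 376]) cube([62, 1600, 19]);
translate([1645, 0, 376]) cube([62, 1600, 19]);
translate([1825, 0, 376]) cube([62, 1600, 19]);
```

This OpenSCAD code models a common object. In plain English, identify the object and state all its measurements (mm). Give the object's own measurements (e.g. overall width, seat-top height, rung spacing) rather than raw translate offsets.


A bed frame 2096 mm long (x) by 1600 mm wide (y). Four 87×87 mm corner posts, 428 mm tall, at the corners of the footprint. Four rails of 23 mm thickness and 174 mm height run between adjacent posts with their undersides at z = 202 mm, their outer faces flush with the outside of the frame (the two x-running rails run between the posts' inner faces; the two y-running rails run between the posts' inner faces). 10 slats, each 62 mm wide (x) and 19 mm thick, lie across the top of the two x-running rails, running the full 1600 mm width of the frame in y; along x they sit between the end posts with a 118 mm gap after the −x posts and between neighbouring slats, leaving 122 mm before the +x posts.


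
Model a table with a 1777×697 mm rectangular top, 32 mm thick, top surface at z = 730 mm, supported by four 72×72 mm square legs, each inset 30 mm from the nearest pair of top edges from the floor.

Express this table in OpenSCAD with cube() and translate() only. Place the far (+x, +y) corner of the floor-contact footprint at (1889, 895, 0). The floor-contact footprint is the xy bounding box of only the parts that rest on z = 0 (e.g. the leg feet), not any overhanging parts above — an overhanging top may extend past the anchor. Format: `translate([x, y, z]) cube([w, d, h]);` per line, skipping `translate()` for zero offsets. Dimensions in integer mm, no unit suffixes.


translate([142, 228, 698]) cube([1777, 697, 32]);
translate([172, 258, 0]) cube([72, 72, 698]);
translate([1817, 258, 0]) cube([72, 72, 698]);
translate([172, 823, 0]) cube([72, 72, 698]);
translate([1817, 823, 0]) cube([72, 72, 698]);


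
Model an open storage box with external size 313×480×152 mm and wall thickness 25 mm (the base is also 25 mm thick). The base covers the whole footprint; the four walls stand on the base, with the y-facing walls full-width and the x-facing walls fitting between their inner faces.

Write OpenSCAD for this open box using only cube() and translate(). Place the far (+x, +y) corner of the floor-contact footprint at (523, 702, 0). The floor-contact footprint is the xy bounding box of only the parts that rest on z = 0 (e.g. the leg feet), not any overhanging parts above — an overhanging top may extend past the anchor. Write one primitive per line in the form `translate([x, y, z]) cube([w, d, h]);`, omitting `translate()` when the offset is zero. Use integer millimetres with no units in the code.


translate([210, 222, 0]) cube([313, 480, 25]);
translate([210, 222, 25]) cube([313, 25, 127]);
translate([210, 677, 25]) cube([313, 25, 127]);
translate([210, 247, 25]) cube([25, 430, 127]);
translate([498, 247, 25]) cube([25, 430, 127]);


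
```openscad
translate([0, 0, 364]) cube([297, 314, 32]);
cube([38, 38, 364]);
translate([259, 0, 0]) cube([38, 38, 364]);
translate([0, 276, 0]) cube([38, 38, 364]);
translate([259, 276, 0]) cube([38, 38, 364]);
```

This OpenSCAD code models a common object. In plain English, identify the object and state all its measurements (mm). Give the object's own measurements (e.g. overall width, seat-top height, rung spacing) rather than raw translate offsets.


A four-legged stool. The seat is a 297×314×32 mm slab whose top surface is at z = 396 mm; four square legs, each 38×38 mm in cross-section, run from the floor (z = 0) to the underside of the seat, each flush with a corner of the seat.


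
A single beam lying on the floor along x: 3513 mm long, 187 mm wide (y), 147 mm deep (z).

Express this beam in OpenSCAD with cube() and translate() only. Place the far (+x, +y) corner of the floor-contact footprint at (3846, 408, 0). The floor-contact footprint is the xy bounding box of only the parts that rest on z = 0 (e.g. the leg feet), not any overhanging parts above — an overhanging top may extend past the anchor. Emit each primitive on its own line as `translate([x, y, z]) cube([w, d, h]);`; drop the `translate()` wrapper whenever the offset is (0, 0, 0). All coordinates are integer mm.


translate([333, 221, 0]) cube([3513, 187, 147]);
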